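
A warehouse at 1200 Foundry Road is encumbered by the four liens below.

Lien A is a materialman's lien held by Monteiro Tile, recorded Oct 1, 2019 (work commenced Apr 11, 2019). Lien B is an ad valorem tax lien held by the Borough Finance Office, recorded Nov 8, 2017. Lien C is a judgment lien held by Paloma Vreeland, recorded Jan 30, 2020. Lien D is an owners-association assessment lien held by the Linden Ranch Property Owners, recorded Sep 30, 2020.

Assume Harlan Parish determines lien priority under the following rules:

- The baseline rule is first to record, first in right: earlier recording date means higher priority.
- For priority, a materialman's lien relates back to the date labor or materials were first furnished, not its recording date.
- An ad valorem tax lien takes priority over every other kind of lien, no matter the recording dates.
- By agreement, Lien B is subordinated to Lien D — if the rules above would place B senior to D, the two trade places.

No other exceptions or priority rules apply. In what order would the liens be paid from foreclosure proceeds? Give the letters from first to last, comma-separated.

D, A, C, B

First, effective dates: A relates back to Apr 11, 2019 (work commenced).
B, as an ad valorem tax lien, has superpriority and ranks first.
Among the remaining liens, by effective date: A (Apr 11, 2019), C (Jan 30, 2020), D (Sep 30, 2020).
B is senior to D before the subordination, so the two trade places.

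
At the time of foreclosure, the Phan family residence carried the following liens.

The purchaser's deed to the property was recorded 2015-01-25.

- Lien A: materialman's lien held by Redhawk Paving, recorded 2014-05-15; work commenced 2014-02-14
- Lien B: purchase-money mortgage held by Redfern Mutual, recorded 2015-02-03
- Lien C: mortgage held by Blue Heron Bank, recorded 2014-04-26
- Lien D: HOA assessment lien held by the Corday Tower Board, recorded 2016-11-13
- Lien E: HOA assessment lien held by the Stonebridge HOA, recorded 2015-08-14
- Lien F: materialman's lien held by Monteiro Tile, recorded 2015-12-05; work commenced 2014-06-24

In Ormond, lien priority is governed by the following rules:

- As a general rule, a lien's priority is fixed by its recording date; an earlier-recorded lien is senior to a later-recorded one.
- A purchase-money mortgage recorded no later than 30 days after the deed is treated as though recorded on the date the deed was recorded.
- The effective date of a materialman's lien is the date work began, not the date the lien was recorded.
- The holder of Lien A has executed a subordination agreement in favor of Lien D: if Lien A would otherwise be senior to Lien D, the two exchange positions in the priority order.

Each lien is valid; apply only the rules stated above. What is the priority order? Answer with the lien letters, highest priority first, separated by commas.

Adjusting effective dates: A's effective date is 2014-02-14, when work began; B's effective date is the deed date, 2015-01-25; F's effective date is 2014-06-24, when work began.
Ordering by effective date: A (2014-02-14), C (2014-04-26), F (2014-06-24), B (2015-01-25), E (2015-08-14), D (2016-11-13).
A would otherwise be senior to D, so under the subordination agreement A and D exchange positions.

D, C, F, B, E, A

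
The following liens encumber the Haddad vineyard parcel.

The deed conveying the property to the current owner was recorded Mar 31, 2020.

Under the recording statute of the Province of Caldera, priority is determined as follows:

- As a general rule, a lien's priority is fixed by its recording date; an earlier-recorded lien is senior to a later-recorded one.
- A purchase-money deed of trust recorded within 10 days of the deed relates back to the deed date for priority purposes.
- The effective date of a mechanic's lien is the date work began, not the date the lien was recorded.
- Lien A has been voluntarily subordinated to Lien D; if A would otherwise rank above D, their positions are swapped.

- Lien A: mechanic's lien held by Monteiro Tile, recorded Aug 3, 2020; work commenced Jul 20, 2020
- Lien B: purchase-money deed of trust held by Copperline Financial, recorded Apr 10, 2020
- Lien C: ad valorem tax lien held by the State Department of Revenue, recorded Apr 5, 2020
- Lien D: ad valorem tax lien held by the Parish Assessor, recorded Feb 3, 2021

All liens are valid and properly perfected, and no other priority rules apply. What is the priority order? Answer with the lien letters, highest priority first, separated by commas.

First, effective dates: A relates back to Jul 20, 2020 (work commenced); B relates back to the deed date Mar 31, 2020.
By effective date, earliest first: B (Mar 31, 2020), C (Apr 5, 2020), A (Jul 20, 2020), D (Feb 3, 2021).
The subordination applies — A was senior to D — so A and D swap.

B, C, D, A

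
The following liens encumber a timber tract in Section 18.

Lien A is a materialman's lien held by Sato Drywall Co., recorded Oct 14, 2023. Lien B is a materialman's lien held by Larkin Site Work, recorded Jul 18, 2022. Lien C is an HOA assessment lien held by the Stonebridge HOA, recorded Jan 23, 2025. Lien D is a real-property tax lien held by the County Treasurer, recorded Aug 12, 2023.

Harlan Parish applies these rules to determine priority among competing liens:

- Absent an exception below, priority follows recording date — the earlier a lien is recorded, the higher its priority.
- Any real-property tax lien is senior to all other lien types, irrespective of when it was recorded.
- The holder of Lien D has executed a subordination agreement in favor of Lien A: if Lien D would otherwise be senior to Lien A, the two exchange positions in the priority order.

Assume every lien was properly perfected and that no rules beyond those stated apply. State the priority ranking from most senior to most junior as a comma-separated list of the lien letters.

D is a real-property tax lien and takes priority over every other lien.
Remaining liens by effective date: B (Jul 18, 2022), A (Oct 14, 2023), C (Jan 23, 2025).
D would otherwise be senior to A, so under the subordination agreement D and A exchange positions.

A, B, D, C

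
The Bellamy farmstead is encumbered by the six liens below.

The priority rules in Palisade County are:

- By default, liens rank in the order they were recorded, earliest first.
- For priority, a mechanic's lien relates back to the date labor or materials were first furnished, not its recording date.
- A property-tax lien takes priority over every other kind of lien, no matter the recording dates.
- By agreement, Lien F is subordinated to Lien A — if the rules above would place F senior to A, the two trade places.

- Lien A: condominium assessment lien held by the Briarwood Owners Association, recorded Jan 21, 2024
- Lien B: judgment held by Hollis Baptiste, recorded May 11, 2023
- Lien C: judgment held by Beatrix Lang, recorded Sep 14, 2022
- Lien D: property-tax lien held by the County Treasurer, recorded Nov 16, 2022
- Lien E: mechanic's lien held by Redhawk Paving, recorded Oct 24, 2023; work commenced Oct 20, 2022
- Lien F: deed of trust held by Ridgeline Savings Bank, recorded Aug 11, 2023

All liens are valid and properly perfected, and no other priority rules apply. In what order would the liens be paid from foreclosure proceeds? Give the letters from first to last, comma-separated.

D, C, E, B, A, F

Effective dates after the stated exceptions: E's effective date is Oct 20, 2022, when work began.
D, as a property-tax lien, has superpriority and ranks first.
Among the remaining liens, by effective date: C (Sep 14, 2022), E (Oct 20, 2022), B (May 11, 2023), F (Aug 11, 2023), A (Jan 21, 2024).
F would otherwise be senior to A, so under the subordination agreement F and A exchange positions.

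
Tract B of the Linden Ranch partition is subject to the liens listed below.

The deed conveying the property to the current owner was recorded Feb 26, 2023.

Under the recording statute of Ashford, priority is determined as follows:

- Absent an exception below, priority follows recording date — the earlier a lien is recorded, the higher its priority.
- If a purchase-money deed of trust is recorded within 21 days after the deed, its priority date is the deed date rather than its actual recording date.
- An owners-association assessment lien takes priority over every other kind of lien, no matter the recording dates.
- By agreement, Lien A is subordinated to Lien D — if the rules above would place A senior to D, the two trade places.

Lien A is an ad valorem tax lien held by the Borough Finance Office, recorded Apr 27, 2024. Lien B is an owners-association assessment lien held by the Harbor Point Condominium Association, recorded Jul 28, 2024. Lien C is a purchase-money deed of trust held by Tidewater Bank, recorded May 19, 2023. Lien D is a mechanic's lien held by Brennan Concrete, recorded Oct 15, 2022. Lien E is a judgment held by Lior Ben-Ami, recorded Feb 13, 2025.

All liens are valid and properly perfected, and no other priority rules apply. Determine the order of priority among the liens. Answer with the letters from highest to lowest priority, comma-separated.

B, D, C, A, E

Effective dates: C missed the 21-day window (82 days after the deed), so its recording date stands.
B is an owners-association assessment lien and takes priority over every other lien.
The other liens, earliest effective date first: D (Oct 15, 2022), C (May 19, 2023), A (Apr 27, 2024), E (Feb 13, 2025).
Since A is not senior to D, the subordination leaves the order unchanged.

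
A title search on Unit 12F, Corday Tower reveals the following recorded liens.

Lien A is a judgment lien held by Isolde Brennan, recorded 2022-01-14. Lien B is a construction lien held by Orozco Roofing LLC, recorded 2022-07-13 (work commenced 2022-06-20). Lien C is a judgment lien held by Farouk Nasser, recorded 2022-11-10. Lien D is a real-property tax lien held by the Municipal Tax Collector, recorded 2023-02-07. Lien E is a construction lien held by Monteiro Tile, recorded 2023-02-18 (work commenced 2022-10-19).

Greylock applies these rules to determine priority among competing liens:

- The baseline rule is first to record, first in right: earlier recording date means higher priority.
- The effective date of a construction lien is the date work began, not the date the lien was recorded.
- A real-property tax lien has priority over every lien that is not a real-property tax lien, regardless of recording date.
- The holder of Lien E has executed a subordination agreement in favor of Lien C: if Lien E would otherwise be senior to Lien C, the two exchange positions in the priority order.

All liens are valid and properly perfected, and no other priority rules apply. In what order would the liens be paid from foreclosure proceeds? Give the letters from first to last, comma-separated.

D, A, B, C, E

First, effective dates: B is treated as recorded 2022-06-20, the work-commencement date; E relates back to 2022-10-19 (work commenced).
D is a real-property tax lien and takes priority over every other lien.
Among the remaining liens, by effective date: A (2022-01-14), B (2022-06-20), E (2022-10-19), C (2022-11-10).
E would otherwise be senior to C, so under the subordination agreement E and C exchange positions.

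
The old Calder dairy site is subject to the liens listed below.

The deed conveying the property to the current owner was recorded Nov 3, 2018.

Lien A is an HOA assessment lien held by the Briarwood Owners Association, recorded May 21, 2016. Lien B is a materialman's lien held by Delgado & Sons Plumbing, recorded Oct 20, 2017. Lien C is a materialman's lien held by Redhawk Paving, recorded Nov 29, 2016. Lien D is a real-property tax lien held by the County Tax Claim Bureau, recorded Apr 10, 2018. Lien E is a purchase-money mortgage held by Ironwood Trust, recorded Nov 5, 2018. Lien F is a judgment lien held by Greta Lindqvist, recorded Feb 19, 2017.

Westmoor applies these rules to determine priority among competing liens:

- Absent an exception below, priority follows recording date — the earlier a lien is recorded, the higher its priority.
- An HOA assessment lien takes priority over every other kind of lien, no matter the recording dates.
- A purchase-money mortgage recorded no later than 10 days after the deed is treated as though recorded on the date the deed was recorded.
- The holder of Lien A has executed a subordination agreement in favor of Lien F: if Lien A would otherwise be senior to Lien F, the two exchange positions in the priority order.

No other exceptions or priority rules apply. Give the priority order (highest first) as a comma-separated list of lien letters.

F, C, A, B, D, E

Effective dates: E was recorded within the 10-day window, so its effective date is the deed date Nov 3, 2018.
A is an HOA assessment lien and takes priority over every other lien.
Among the remaining liens, by effective date: C (Nov 29, 2016), F (Feb 19, 2017), B (Oct 20, 2017), D (Apr 10, 2018), E (Nov 3, 2018).
A is senior to F before the subordination, so the two trade places.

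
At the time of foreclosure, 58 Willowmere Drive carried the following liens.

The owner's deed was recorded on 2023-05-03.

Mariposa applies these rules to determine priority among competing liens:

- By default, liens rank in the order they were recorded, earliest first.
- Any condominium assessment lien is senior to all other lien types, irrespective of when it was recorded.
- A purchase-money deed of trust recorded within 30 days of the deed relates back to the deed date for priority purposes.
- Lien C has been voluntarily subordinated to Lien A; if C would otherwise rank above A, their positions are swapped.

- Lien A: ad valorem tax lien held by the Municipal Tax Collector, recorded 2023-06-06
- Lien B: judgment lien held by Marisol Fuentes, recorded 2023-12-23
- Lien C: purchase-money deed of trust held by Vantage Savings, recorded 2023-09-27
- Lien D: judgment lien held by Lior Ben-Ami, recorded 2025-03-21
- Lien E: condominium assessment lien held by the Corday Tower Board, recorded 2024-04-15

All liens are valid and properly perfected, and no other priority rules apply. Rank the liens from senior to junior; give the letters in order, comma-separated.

E, A, C, B, D

Adjusting effective dates: C was recorded 147 days after the deed — beyond 30 days — so no relation-back applies.
E, as a condominium assessment lien, has superpriority and ranks first.
Ordering the rest by effective date: A (2023-06-06), C (2023-09-27), B (2023-12-23), D (2025-03-21).
C is already junior to A, so the subordination agreement changes nothing.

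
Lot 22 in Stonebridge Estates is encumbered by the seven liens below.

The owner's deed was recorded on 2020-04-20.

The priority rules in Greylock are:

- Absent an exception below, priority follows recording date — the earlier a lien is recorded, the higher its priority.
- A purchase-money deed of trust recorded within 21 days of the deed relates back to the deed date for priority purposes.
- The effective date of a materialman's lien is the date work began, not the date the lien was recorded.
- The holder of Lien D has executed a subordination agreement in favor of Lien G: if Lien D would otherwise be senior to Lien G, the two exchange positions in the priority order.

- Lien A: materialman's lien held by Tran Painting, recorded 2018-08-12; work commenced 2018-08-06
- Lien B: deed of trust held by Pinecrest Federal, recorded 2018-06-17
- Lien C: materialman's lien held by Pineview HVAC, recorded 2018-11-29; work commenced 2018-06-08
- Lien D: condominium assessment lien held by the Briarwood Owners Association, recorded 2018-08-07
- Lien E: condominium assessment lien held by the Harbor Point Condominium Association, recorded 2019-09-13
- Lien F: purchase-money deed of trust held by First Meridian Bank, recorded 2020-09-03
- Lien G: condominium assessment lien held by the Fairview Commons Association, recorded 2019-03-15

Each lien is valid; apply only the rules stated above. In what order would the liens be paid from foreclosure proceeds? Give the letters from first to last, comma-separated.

Effective dates after the stated exceptions: A's effective date is 2018-08-06, when work began; C's effective date is 2018-06-08, when work began; F was recorded 136 days after the deed — beyond 21 days — so no relation-back applies.
Ordering by effective date: C (2018-06-08), B (2018-06-17), A (2018-08-06), D (2018-08-07), G (2019-03-15), E (2019-09-13), F (2020-09-03).
Because D would otherwise rank above G, the subordination swaps them.

C, B, A, G, D, E, F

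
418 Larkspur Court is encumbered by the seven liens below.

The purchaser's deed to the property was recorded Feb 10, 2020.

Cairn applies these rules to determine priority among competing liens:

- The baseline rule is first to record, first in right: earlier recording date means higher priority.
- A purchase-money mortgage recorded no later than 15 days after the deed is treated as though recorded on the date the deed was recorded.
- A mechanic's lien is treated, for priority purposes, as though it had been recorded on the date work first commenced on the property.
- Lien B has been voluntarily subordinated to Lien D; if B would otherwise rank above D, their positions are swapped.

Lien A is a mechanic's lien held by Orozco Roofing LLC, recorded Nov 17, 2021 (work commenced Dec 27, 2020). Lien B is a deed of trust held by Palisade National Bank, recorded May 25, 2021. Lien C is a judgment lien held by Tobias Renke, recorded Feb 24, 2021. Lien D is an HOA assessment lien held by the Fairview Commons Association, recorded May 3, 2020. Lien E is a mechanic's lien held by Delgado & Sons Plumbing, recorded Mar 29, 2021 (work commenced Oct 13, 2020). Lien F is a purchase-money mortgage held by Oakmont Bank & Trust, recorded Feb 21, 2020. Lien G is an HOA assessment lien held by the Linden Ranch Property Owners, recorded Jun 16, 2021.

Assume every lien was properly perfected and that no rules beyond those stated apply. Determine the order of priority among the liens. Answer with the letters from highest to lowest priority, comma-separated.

F, D, E, A, C, B, G

Effective dates: A's effective date is Dec 27, 2020, when work began; E relates back to Oct 13, 2020 (work commenced); F's effective date is the deed date, Feb 10, 2020.
By effective date: F (Feb 10, 2020), D (May 3, 2020), E (Oct 13, 2020), A (Dec 27, 2020), C (Feb 24, 2021), B (May 25, 2021), G (Jun 16, 2021).
B already ranks below D; the subordination has no effect.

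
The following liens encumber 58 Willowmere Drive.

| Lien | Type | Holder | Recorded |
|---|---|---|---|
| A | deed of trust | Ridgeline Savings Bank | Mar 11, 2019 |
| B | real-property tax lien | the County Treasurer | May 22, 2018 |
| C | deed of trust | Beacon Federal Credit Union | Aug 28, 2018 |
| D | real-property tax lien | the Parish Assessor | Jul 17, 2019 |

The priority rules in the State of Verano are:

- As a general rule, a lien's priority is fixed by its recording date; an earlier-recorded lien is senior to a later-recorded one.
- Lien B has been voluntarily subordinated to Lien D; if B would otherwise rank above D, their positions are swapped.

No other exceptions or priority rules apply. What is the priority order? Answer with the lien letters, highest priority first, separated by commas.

D, C, A, B

By effective date, earliest first: B (May 22, 2018), C (Aug 28, 2018), A (Mar 11, 2019), D (Jul 17, 2019).
Because B would otherwise rank above D, the subordination swaps them.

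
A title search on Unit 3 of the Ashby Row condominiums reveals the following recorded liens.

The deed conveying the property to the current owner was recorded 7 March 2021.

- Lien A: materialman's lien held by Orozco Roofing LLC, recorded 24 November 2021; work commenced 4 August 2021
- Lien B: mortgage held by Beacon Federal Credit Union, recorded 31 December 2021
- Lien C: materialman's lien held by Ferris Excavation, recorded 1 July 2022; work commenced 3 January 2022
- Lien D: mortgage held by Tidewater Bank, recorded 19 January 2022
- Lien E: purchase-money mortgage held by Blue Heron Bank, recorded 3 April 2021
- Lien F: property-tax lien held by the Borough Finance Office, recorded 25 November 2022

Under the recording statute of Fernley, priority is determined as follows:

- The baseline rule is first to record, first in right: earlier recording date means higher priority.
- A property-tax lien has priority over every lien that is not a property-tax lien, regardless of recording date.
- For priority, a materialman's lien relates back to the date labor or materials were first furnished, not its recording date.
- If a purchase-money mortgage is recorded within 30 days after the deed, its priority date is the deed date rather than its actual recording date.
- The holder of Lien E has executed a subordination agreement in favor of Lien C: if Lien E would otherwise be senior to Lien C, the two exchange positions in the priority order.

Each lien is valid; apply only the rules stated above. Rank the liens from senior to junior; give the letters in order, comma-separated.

First, effective dates: A relates back to 4 August 2021 (work commenced); C's effective date is 3 January 2022, when work began; E's effective date is the deed date, 7 March 2021.
As a property-tax lien, F is senior to every other lien.
Among the remaining liens, by effective date: E (7 March 2021), A (4 August 2021), B (31 December 2021), C (3 January 2022), D (19 January 2022).
E is senior to C before the subordination, so the two trade places.

F, C, A, B, E, D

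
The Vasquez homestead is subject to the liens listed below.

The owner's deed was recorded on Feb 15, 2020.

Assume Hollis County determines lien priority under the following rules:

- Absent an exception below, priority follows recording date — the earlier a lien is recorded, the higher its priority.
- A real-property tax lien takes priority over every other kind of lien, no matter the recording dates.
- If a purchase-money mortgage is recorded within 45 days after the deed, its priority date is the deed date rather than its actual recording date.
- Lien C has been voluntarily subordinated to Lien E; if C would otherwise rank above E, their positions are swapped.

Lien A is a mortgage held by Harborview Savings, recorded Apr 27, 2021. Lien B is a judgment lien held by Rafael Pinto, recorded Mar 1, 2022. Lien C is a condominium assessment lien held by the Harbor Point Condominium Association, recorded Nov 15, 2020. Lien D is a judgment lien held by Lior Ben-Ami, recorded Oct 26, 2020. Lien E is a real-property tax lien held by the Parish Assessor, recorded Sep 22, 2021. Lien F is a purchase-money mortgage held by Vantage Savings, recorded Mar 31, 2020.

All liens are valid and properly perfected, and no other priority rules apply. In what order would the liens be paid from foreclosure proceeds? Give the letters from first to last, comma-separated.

E, F, D, C, A, B

First, effective dates: F was recorded within the 45-day window, so its effective date is the deed date Feb 15, 2020.
E is a real-property tax lien, so it outranks all other liens regardless of date.
Among the remaining liens, by effective date: F (Feb 15, 2020), D (Oct 26, 2020), C (Nov 15, 2020), A (Apr 27, 2021), B (Mar 1, 2022).
C already ranks below E; the subordination has no effect.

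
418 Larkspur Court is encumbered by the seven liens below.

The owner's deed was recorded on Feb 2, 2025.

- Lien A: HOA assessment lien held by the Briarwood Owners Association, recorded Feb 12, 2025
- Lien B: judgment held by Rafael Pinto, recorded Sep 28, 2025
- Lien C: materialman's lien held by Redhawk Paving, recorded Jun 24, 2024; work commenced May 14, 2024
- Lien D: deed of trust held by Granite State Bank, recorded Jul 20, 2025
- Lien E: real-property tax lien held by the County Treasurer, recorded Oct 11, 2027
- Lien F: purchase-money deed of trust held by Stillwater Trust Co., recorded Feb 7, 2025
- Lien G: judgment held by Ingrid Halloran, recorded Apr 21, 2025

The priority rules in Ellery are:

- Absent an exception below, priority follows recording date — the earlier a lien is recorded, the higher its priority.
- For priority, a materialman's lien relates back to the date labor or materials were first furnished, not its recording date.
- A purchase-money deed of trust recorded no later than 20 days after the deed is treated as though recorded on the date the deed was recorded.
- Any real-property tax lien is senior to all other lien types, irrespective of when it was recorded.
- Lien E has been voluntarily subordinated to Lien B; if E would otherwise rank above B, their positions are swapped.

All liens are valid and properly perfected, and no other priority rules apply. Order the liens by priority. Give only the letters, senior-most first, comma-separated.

B, C, F, A, G, D, E

Effective dates: C is treated as recorded May 14, 2024, the work-commencement date; F relates back to the deed date Feb 2, 2025.
E, as a real-property tax lien, has superpriority and ranks first.
The other liens, earliest effective date first: C (May 14, 2024), F (Feb 2, 2025), A (Feb 12, 2025), G (Apr 21, 2025), D (Jul 20, 2025), B (Sep 28, 2025).
Because E would otherwise rank above B, the subordination swaps them.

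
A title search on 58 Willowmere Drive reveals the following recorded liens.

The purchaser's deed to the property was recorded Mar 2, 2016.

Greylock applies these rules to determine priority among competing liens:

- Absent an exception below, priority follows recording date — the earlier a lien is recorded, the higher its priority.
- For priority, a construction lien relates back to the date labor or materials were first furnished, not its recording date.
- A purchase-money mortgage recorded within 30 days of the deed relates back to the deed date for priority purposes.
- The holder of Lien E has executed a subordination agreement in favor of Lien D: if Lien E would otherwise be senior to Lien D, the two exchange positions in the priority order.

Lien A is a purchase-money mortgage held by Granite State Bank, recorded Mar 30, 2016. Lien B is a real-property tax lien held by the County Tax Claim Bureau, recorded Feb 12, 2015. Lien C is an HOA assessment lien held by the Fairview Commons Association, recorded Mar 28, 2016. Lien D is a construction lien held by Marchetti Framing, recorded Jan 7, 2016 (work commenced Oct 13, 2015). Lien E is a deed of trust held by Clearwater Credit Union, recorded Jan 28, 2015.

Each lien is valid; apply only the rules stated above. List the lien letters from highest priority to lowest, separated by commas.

D, B, E, A, C

Adjusting effective dates: A was recorded within the 30-day window, so its effective date is the deed date Mar 2, 2016; D relates back to Oct 13, 2015 (work commenced).
Sorted by effective date: E (Jan 28, 2015), B (Feb 12, 2015), D (Oct 13, 2015), A (Mar 2, 2016), C (Mar 28, 2016).
E is senior to D before the subordination, so the two trade places.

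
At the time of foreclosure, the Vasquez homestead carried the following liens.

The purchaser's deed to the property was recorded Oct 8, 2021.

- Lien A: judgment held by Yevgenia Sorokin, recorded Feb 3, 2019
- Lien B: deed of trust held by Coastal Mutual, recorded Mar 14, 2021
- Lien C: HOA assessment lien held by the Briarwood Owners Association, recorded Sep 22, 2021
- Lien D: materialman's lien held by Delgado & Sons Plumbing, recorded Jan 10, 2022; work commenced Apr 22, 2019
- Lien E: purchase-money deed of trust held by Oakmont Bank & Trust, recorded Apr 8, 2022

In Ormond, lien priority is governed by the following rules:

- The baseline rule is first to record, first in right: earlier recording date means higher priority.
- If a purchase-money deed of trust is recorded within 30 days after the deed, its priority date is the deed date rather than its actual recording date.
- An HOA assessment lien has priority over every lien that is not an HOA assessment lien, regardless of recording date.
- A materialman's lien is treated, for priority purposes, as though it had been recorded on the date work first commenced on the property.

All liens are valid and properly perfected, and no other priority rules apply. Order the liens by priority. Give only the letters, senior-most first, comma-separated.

C, A, D, B, E

Effective dates after the stated exceptions: D's effective date is Apr 22, 2019, when work began; E missed the 30-day window (182 days after the deed), so its recording date stands.
As an HOA assessment lien, C is senior to every other lien.
Remaining liens by effective date: A (Feb 3, 2019), D (Apr 22, 2019), B (Mar 14, 2021), E (Apr 8, 2022).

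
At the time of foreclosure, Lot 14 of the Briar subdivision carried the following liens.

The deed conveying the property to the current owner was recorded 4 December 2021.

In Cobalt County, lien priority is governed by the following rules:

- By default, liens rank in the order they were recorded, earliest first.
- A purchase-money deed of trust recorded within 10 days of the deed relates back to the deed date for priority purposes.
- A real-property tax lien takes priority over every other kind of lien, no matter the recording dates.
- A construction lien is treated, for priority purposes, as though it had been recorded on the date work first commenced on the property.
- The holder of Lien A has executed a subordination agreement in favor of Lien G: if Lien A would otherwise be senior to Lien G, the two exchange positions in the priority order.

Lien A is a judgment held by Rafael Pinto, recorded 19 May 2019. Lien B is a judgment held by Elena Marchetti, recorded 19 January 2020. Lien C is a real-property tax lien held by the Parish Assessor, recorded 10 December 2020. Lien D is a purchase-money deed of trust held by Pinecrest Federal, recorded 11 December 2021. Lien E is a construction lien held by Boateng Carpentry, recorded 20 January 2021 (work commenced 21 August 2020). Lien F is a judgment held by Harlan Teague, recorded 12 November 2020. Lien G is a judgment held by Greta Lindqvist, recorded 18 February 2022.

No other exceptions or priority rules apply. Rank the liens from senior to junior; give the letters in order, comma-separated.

Effective dates after the stated exceptions: D's effective date is the deed date, 4 December 2021; E is treated as recorded 21 August 2020, the work-commencement date.
C is a real-property tax lien, so it outranks all other liens regardless of date.
Remaining liens by effective date: A (19 May 2019), B (19 January 2020), E (21 August 2020), F (12 November 2020), D (4 December 2021), G (18 February 2022).
A is senior to G before the subordination, so the two trade places.

C, G, B, E, F, D, A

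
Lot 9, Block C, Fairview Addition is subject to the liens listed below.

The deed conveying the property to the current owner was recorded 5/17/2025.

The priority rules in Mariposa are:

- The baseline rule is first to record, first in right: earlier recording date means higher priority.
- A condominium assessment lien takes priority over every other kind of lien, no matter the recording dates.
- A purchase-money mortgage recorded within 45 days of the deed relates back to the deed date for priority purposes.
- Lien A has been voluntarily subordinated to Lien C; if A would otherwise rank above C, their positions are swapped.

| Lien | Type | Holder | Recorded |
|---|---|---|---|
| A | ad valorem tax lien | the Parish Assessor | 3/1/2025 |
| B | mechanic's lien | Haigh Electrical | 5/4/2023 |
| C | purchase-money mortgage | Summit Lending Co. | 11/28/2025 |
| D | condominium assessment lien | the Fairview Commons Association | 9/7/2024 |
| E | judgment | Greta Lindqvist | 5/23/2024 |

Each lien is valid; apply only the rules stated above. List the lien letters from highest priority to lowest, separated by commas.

D, B, E, C, A

Adjusting effective dates: C was recorded 195 days after the deed, outside the 45-day window, so it keeps its recording date.
D is a condominium assessment lien, so it outranks all other liens regardless of date.
The other liens, earliest effective date first: B (5/4/2023), E (5/23/2024), A (3/1/2025), C (11/28/2025).
Because A would otherwise rank above C, the subordination swaps them.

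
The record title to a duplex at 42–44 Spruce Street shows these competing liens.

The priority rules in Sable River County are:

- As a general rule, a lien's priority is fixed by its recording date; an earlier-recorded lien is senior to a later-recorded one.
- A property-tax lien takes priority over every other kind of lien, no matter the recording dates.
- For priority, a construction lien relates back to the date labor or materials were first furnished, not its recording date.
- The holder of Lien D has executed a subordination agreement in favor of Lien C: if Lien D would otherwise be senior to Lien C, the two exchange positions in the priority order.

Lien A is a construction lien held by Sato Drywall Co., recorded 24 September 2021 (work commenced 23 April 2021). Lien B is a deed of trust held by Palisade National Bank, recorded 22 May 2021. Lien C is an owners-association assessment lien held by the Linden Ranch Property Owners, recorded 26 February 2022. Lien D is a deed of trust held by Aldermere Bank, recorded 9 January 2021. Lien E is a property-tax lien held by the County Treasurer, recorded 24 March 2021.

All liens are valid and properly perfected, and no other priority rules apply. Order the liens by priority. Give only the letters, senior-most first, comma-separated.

First, effective dates: A relates back to 23 April 2021 (work commenced).
As a property-tax lien, E is senior to every other lien.
Among the remaining liens, by effective date: D (9 January 2021), A (23 April 2021), B (22 May 2021), C (26 February 2022).
The subordination applies — D was senior to C — so D and C swap.

E, C, A, B, D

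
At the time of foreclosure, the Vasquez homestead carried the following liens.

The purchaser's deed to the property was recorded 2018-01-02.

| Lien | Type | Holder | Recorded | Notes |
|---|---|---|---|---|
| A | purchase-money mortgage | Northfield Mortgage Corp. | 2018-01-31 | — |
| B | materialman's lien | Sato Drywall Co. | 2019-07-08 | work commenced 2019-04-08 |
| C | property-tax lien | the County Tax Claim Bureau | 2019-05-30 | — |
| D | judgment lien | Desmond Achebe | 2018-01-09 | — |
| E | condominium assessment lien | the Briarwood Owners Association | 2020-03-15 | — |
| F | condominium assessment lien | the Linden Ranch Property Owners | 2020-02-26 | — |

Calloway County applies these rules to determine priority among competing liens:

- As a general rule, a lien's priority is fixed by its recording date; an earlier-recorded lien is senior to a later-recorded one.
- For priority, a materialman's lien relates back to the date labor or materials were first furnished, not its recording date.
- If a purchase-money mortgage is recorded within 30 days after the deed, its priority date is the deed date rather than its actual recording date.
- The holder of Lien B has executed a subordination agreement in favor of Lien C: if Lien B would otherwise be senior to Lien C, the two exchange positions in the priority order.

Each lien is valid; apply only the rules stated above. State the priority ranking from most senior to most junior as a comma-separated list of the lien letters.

First, effective dates: A relates back to the deed date 2018-01-02; B is treated as recorded 2019-04-08, the work-commencement date.
By effective date, earliest first: A (2018-01-02), D (2018-01-09), B (2019-04-08), C (2019-05-30), F (2020-02-26), E (2020-03-15).
Because B would otherwise rank above C, the subordination swaps them.

A, D, C, B, F, E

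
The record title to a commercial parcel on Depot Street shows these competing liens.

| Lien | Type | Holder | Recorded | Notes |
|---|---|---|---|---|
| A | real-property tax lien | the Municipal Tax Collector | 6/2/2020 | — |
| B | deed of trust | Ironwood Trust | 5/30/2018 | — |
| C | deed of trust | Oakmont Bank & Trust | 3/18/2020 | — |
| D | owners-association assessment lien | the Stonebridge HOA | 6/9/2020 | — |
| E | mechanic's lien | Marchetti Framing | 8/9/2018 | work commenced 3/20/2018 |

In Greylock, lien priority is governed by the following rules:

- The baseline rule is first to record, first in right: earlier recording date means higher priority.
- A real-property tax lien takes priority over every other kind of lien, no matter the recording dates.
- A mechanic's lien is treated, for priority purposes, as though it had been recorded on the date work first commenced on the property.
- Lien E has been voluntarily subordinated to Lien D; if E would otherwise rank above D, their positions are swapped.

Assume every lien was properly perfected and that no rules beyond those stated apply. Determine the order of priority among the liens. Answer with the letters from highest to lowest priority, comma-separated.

Effective dates: E's effective date is 3/20/2018, when work began.
A, as a real-property tax lien, has superpriority and ranks first.
Remaining liens by effective date: E (3/20/2018), B (5/30/2018), C (3/18/2020), D (6/9/2020).
Because E would otherwise rank above D, the subordination swaps them.

A, D, B, C, E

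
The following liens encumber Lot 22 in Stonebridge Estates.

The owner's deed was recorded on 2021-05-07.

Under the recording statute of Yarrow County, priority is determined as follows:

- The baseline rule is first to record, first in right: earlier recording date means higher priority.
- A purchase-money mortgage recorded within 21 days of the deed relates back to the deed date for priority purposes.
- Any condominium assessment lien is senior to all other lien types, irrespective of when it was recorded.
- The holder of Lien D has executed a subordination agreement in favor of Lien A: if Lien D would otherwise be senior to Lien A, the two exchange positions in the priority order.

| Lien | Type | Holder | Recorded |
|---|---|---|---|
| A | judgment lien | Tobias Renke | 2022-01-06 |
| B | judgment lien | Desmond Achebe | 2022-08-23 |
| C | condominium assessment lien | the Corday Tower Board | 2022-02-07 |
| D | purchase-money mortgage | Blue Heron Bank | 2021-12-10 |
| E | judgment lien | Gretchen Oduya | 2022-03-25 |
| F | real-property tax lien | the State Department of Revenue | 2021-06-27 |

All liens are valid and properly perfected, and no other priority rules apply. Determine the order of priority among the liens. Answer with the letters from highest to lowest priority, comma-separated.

C, F, A, D, E, B

Adjusting effective dates: D was recorded 217 days after the deed, outside the 21-day window, so it keeps its recording date.
C, as a condominium assessment lien, has superpriority and ranks first.
Remaining liens by effective date: F (2021-06-27), D (2021-12-10), A (2022-01-06), E (2022-03-25), B (2022-08-23).
The subordination applies — D was senior to A — so D and A swap.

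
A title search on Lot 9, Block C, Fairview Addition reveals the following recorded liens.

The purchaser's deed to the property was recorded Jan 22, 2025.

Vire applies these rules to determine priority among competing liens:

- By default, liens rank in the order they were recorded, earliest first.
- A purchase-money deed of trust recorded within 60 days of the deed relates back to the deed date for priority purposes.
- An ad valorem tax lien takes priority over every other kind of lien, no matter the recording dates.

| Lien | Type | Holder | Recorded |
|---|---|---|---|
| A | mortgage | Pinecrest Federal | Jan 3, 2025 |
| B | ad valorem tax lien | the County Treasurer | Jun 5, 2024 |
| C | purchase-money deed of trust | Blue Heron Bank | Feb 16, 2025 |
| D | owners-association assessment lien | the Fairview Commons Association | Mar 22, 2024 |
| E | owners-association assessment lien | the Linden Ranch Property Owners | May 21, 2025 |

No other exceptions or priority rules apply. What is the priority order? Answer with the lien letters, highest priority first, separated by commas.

Adjusting effective dates: C's effective date is the deed date, Jan 22, 2025.
As an ad valorem tax lien, B is senior to every other lien.
The other liens, earliest effective date first: D (Mar 22, 2024), A (Jan 3, 2025), C (Jan 22, 2025), E (May 21, 2025).

B, D, A, C, E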